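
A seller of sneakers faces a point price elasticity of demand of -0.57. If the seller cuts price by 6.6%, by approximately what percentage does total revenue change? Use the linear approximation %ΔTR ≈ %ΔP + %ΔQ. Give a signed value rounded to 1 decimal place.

-2.8%

%ΔQ ≈ Ed × %ΔP = (-0.57) × (-6.6%) = +3.7620%
%ΔTR ≈ %ΔP + %ΔQ = (-6.6%) + (+3.7620%) = -2.8380%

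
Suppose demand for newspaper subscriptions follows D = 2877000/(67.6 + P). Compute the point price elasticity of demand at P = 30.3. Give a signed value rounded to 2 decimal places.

dD/dP = −2877000/(67.6 + P)² = -300.175. At P = 30.3, D = 29387.1.
Ed = (dD/dP)·(P/D) = (-300.175) × (30.3/29387.1) = -0.3094…

-0.31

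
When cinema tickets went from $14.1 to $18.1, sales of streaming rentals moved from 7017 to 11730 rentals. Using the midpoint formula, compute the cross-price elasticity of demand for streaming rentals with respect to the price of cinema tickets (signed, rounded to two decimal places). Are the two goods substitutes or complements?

2.02; substitutes

%ΔQ_{streaming rentals} = (11730 − 7017)/avg = 4713/9373.5 = 0.502800…
%ΔP_{cinema tickets} = (18.1 − 14.1)/avg = 4/16.1 = 0.248447…
E_cross = (4713/9373.5) / (4/16.1) = 2.0237…
E_cross > 0 ⇒ the goods are substitutes.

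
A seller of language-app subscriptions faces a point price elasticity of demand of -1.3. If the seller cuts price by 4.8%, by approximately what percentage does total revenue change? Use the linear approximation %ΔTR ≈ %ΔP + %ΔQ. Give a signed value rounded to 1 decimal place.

%ΔQ ≈ Ed × %ΔP = (-1.3) × (-4.8%) = +6.2400%
%ΔTR ≈ %ΔP + %ΔQ = (-4.8%) + (+6.2400%) = +1.4400%

+1.4%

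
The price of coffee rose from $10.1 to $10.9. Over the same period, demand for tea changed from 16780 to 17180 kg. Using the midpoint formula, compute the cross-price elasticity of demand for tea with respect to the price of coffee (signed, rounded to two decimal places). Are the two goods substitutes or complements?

%ΔQ_{tea} = (17180 − 16780)/avg = 400/16980 = 0.023557…
%ΔP_{coffee} = (10.9 − 10.1)/avg = 0.8/10.5 = 0.076190…
E_cross = (400/16980) / (0.8/10.5) = 0.3091…
E_cross > 0 ⇒ the goods are substitutes.

0.31; substitutes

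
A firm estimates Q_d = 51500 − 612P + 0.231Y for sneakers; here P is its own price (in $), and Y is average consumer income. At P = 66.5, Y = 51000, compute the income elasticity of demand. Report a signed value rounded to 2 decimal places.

At the given values, Q_d = 51500 − 612(66.5) + 0.231(51000) = 22583.
∂Q_d/∂Y = 0.231.
E = (0.231) × (51000/22583) = 0.5216…

0.52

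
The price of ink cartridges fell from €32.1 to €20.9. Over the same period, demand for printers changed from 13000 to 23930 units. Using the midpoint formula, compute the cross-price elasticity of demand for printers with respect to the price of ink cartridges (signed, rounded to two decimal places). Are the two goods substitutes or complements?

-1.40; complements

%ΔQ_{printers} = (23930 − 13000)/avg = 10930/18465 = 0.591930…
%ΔP_{ink cartridges} = (20.9 − 32.1)/avg = -11.2/26.5 = -0.422641…
E_cross = (10930/18465) / (-11.2/26.5) = -1.4005…
E_cross < 0 ⇒ the goods are complements.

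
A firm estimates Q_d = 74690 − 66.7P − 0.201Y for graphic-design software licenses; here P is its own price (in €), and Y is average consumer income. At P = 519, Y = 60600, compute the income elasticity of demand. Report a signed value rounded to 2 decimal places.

At the given values, Q_d = 74690 − 66.7(519) − 0.201(60600) = 27892.1.
∂Q_d/∂Y = -0.201.
E = (-0.201) × (60600/27892.1) = -0.4367…

-0.44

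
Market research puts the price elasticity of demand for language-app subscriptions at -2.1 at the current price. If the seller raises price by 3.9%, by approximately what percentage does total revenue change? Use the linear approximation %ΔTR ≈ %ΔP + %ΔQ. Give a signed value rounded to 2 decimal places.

-4.29%

%ΔQ ≈ Ed × %ΔP = (-2.1) × (+3.9%) = -8.1900%
%ΔTR ≈ %ΔP + %ΔQ = (+3.9%) + (-8.1900%) = -4.2900%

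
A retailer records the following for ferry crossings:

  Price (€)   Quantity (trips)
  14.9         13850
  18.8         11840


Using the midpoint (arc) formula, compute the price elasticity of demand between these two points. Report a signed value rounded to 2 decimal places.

%ΔQ = (11840 − 13850) / [(13850 + 11840)/2] = -2010/12845 = -0.156481…
%ΔP = (18.8 − 14.9) / [(14.9 + 18.8)/2] = 3.9/16.85 = 0.231454…
Arc Ed = %ΔQ / %ΔP = (-2010/12845) / (3.9/16.85) = -0.6760…

-0.68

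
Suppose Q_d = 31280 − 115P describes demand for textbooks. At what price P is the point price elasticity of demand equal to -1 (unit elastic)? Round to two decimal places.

Ed = −115P/(31280 − 115P). Set this equal to -1:
115P = 1·(31280 − 115P) ⇒ 115P(1 + 1) = 1·31280
P = 1·31280 / (115·2) = 136

136.00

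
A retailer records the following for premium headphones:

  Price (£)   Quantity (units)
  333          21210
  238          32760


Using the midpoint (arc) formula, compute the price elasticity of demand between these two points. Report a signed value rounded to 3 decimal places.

%ΔQ = (32760 − 21210) / [(21210 + 32760)/2] = 11550/26985 = 0.428015…
%ΔP = (238 − 333) / [(333 + 238)/2] = -95/285.5 = -0.332749…
Arc Ed = %ΔQ / %ΔP = (11550/26985) / (-95/285.5) = -1.28629…

-1.286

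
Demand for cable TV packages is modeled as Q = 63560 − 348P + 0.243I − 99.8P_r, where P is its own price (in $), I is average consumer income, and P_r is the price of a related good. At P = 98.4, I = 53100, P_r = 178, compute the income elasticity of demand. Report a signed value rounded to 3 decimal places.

At the given values, Q = 63560 − 348(98.4) + 0.243(53100) − 99.8(178) = 24455.7.
∂Q/∂I = 0.243.
E = (0.243) × (53100/24455.7) = 0.52761…

0.528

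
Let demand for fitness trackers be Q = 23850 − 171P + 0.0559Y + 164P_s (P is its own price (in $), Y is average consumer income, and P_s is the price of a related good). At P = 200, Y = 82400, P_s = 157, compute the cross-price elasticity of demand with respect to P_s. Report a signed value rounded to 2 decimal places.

At the given values, Q = 23850 − 171(200) + 0.0559(82400) + 164(157) = 20004.16.
∂Q/∂P_s = 164.
E = (164) × (157/20004.16) = 1.2871…

1.29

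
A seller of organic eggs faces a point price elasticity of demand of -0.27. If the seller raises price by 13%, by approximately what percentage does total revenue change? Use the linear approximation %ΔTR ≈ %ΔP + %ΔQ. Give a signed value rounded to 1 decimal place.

+9.5%

%ΔQ ≈ Ed × %ΔP = (-0.27) × (+13%) = -3.5100%
%ΔTR ≈ %ΔP + %ΔQ = (+13%) + (-3.5100%) = +9.4900%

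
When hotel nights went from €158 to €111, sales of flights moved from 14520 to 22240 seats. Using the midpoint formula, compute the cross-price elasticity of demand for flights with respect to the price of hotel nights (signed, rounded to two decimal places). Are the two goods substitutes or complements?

-1.20; complements

%ΔQ_{flights} = (22240 − 14520)/avg = 7720/18380 = 0.420021…
%ΔP_{hotel nights} = (111 − 158)/avg = -47/134.5 = -0.349442…
E_cross = (7720/18380) / (-47/134.5) = -1.2019…
E_cross < 0 ⇒ the goods are complements.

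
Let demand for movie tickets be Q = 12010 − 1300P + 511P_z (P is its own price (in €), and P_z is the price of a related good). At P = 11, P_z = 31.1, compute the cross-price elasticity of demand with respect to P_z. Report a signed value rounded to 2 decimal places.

1.17

At the given values, Q = 12010 − 1300(11) + 511(31.1) = 13602.1.
∂Q/∂P_z = 511.
E = (511) × (31.1/13602.1) = 1.1683…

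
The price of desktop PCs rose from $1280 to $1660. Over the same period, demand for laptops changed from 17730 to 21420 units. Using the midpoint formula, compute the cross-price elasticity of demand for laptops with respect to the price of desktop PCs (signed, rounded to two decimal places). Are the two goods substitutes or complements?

0.73; substitutes

%ΔQ_{laptops} = (21420 − 17730)/avg = 3690/19575 = 0.188505…
%ΔP_{desktop PCs} = (1660 − 1280)/avg = 380/1470 = 0.258503…
E_cross = (3690/19575) / (380/1470) = 0.7292…
E_cross > 0 ⇒ the goods are substitutes.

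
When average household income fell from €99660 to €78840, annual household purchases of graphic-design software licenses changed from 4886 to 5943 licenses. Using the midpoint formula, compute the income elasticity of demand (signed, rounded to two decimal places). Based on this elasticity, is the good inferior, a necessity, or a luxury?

%ΔQ = (5943 − 4886)/[( 4886 + 5943)/2] = 1057/5414.5 = 0.195216…
%ΔIncome = (78840 − 99660)/[( 99660 + 78840)/2] = -20820/89250 = -0.233277…
E_income = (1057/5414.5) / (-20820/89250) = -0.8368…
E_income < 0 ⇒ inferior good.

-0.84; inferior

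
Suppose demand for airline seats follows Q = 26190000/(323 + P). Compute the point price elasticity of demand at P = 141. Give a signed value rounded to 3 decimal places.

-0.304

dQ/dP = −26190000/(323 + P)² = -121.646. At P = 141, Q = 56444.
Ed = (dQ/dP)·(P/Q) = (-121.646) × (141/56444) = -0.30387…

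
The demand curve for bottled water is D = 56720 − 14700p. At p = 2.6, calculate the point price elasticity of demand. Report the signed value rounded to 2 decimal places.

dD/dp = −14700. At p = 2.6, D = 56720 − 14700(2.6) = 18500.
Ed = (dD/dp)·(p/D) = −14700 × (2.6/18500) = -2.0659…

-2.07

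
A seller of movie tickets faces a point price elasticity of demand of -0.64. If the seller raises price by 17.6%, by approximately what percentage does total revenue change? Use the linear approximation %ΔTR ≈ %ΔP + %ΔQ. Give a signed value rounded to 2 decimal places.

%ΔQ ≈ Ed × %ΔP = (-0.64) × (+17.6%) = -11.2640%
%ΔTR ≈ %ΔP + %ΔQ = (+17.6%) + (-11.2640%) = +6.3360%

+6.34%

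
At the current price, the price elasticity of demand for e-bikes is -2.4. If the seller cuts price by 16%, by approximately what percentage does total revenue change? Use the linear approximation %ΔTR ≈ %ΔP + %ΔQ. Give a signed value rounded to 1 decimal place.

%ΔQ ≈ Ed × %ΔP = (-2.4) × (-16%) = +38.4000%
%ΔTR ≈ %ΔP + %ΔQ = (-16%) + (+38.4000%) = +22.4000%

+22.4%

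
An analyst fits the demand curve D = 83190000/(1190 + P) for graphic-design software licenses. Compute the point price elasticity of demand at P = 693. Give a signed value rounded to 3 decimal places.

dD/dP = −83190000/(1190 + P)² = -23.4623. At P = 693, D = 44179.5.
Ed = (dD/dP)·(P/D) = (-23.4623) × (693/44179.5) = -0.36802…

-0.368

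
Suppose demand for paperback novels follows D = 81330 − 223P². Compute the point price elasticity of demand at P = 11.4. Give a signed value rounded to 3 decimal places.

dD/dP = −2·223·P = -5084.4. At P = 11.4, D = 52348.92.
Ed = (dD/dP)·(P/D) = (-5084.4) × (11.4/52348.92) = -1.10722…

-1.107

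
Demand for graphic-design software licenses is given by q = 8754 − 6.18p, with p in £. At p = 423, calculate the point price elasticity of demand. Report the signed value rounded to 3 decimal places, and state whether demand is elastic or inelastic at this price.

-0.426; inelastic

dq/dp = −6.18. At p = 423, q = 8754 − 6.18(423) = 6139.86.
Ed = (dq/dp)·(p/q) = −6.18 × (423/6139.86) = -0.42576…
|Ed| = 0.426 < 1, so demand is inelastic.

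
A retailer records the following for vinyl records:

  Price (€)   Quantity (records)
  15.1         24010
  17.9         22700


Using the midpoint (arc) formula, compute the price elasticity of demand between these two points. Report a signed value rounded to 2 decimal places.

%ΔQ = (22700 − 24010) / [(24010 + 22700)/2] = -1310/23355 = -0.056090…
%ΔP = (17.9 − 15.1) / [(15.1 + 17.9)/2] = 2.8/16.5 = 0.169696…
Arc Ed = %ΔQ / %ΔP = (-1310/23355) / (2.8/16.5) = -0.3305…

-0.33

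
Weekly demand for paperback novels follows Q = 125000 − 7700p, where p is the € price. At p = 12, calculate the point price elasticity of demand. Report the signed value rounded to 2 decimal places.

dQ/dp = −7700. At p = 12, Q = 125000 − 7700(12) = 32600.
Ed = (dQ/dp)·(p/Q) = −7700 × (12/32600) = -2.8343…

-2.83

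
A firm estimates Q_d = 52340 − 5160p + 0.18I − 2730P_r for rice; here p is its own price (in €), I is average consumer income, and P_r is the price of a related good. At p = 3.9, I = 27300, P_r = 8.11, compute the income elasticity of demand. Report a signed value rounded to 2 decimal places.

At the given values, Q_d = 52340 − 5160(3.9) + 0.18(27300) − 2730(8.11) = 14989.7.
∂Q_d/∂I = 0.18.
E = (0.18) × (27300/14989.7) = 0.3278…

0.33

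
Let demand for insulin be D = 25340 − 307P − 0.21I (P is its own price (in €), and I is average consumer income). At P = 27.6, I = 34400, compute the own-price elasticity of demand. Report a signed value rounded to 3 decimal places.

-0.879

At the given values, D = 25340 − 307(27.6) − 0.21(34400) = 9642.8.
∂D/∂P = −307.
E = (-307) × (27.6/9642.8) = -0.87870…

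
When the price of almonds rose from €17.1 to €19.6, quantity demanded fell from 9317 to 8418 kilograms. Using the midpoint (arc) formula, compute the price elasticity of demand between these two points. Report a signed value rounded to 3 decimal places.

-0.744

%ΔQ = (8418 − 9317) / [(9317 + 8418)/2] = -899/8867.5 = -0.101381…
%ΔP = (19.6 − 17.1) / [(17.1 + 19.6)/2] = 2.5/18.35 = 0.136239…
Arc Ed = %ΔQ / %ΔP = (-899/8867.5) / (2.5/18.35) = -0.74413…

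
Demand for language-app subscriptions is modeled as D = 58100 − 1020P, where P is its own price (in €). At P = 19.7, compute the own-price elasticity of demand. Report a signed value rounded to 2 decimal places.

At the given values, D = 58100 − 1020(19.7) = 38006.
∂D/∂P = −1020.
E = (-1020) × (19.7/38006) = -0.5287…

-0.53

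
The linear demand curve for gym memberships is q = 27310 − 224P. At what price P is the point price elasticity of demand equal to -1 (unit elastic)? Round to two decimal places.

Ed = −224P/(27310 − 224P). Set this equal to -1:
224P = 1·(27310 − 224P) ⇒ 224P(1 + 1) = 1·27310
P = 1·27310 / (224·2) = 60.9598…

60.96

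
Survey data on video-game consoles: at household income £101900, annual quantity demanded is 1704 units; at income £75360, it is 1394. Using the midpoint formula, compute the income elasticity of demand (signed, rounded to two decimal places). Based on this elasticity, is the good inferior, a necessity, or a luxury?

0.67; necessity

%ΔQ = (1394 − 1704)/[( 1704 + 1394)/2] = -310/1549 = -0.200129…
%ΔIncome = (75360 − 101900)/[( 101900 + 75360)/2] = -26540/88630 = -0.299447…
E_income = (-310/1549) / (-26540/88630) = 0.6683…
0 < E_income < 1 ⇒ normal good, necessity.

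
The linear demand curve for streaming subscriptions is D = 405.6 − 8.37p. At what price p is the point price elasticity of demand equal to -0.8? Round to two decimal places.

21.54

Ed = −8.37p/(405.6 − 8.37p). Set this equal to -0.8:
8.37p = 0.8·(405.6 − 8.37p) ⇒ 8.37p(1 + 0.8) = 0.8·405.6
p = 0.8·405.6 / (8.37·1.8) = 21.5372…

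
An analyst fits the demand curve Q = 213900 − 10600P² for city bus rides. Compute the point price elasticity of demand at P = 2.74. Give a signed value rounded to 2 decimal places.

dQ/dP = −2·10600·P = -58088. At P = 2.74, Q = 134319.44.
Ed = (dQ/dP)·(P/Q) = (-58088) × (2.74/134319.44) = -1.1849…

-1.18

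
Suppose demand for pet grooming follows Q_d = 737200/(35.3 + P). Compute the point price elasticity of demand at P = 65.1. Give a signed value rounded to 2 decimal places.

-0.65

dQ_d/dP = −737200/(35.3 + P)² = -73.1338. At P = 65.1, Q_d = 7342.63.
Ed = (dQ_d/dP)·(P/Q_d) = (-73.1338) × (65.1/7342.63) = -0.6484…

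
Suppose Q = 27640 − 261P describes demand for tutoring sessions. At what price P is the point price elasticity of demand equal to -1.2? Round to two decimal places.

Ed = −261P/(27640 − 261P). Set this equal to -1.2:
261P = 1.2·(27640 − 261P) ⇒ 261P(1 + 1.2) = 1.2·27640
P = 1.2·27640 / (261·2.2) = 57.7638…

57.76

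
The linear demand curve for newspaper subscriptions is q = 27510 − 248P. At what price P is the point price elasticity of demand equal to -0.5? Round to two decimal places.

Ed = −248P/(27510 − 248P). Set this equal to -0.5:
248P = 0.5·(27510 − 248P) ⇒ 248P(1 + 0.5) = 0.5·27510
P = 0.5·27510 / (248·1.5) = 36.9758…

36.98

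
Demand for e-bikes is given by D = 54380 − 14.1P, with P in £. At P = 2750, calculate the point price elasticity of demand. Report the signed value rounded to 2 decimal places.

dD/dP = −14.1. At P = 2750, D = 54380 − 14.1(2750) = 15605.
Ed = (dD/dP)·(P/D) = −14.1 × (2750/15605) = -2.4847…

-2.48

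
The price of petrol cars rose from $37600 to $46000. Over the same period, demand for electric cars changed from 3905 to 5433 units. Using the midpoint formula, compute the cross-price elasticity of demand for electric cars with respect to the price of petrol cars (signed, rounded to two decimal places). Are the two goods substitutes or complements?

1.63; substitutes

%ΔQ_{electric cars} = (5433 − 3905)/avg = 1528/4669 = 0.327264…
%ΔP_{petrol cars} = (46000 − 37600)/avg = 8400/41800 = 0.200956…
E_cross = (1528/4669) / (8400/41800) = 1.6285…
E_cross > 0 ⇒ the goods are substitutes.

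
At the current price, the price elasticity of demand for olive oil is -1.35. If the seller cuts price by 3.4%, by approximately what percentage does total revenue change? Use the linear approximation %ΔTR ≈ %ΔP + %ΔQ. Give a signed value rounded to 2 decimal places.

+1.19%

%ΔQ ≈ Ed × %ΔP = (-1.35) × (-3.4%) = +4.5900%
%ΔTR ≈ %ΔP + %ΔQ = (-3.4%) + (+4.5900%) = +1.1900%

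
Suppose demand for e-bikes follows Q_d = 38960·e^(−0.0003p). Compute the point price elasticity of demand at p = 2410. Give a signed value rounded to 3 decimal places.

-0.723

dQ_d/dp = −0.0003·Q_d = -5.67212. At p = 2410, Q_d = 18907.1.
Ed = (dQ_d/dp)·(p/Q_d) = (-5.67212) × (2410/18907.1) = -0.723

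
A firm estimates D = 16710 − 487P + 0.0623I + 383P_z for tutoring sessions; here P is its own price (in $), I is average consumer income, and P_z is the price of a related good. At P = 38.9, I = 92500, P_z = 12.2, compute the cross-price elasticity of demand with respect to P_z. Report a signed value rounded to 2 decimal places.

0.57

At the given values, D = 16710 − 487(38.9) + 0.0623(92500) + 383(12.2) = 8201.05.
∂D/∂P_z = 383.
E = (383) × (12.2/8201.05) = 0.5697…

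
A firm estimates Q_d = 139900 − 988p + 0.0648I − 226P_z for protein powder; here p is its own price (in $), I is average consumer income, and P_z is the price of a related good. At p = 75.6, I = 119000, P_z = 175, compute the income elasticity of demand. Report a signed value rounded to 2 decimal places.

0.23

At the given values, Q_d = 139900 − 988(75.6) + 0.0648(119000) − 226(175) = 33368.4.
∂Q_d/∂I = 0.0648.
E = (0.0648) × (119000/33368.4) = 0.2310…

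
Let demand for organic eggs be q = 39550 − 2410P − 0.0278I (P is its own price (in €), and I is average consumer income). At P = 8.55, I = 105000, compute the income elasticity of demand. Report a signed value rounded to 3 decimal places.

-0.182

At the given values, q = 39550 − 2410(8.55) − 0.0278(105000) = 16025.5.
∂q/∂I = -0.0278.
E = (-0.0278) × (105000/16025.5) = -0.18214…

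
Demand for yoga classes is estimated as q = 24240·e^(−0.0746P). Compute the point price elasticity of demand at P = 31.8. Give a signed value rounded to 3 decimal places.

-2.372

dq/dP = −0.0746·q = -168.657. At P = 31.8, q = 2260.81.
Ed = (dq/dP)·(P/q) = (-168.657) × (31.8/2260.81) = -2.37228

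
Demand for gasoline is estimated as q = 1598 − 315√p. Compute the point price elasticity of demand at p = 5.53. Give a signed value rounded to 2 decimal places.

-0.43

dq/dp = −315/(2√p) = -66.9758. At p = 5.53, q = 857.248.
Ed = (dq/dp)·(p/q) = (-66.9758) × (5.53/857.248) = -0.4320…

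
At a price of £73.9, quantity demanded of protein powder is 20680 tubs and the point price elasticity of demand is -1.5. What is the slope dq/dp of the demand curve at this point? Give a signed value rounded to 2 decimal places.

-419.76

Ed = (dq/dp)·(p/q) ⇒ dq/dp = Ed·q/p = (-1.5)·20680/73.9 = -419.7564…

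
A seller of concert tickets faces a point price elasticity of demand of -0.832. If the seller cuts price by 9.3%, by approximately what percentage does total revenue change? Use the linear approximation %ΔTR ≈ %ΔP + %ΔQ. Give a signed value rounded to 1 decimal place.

%ΔQ ≈ Ed × %ΔP = (-0.832) × (-9.3%) = +7.7376%
%ΔTR ≈ %ΔP + %ΔQ = (-9.3%) + (+7.7376%) = -1.5624%

-1.6%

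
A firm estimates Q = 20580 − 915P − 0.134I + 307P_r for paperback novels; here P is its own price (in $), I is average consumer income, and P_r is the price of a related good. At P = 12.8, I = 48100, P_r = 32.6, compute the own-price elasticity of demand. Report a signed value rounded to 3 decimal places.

At the given values, Q = 20580 − 915(12.8) − 0.134(48100) + 307(32.6) = 12430.8.
∂Q/∂P = −915.
E = (-915) × (12.8/12430.8) = -0.94217…

-0.942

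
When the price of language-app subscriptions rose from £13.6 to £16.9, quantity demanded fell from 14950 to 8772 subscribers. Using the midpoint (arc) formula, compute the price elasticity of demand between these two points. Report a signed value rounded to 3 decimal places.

%ΔQ = (8772 − 14950) / [(14950 + 8772)/2] = -6178/11861 = -0.520866…
%ΔP = (16.9 − 13.6) / [(13.6 + 16.9)/2] = 3.3/15.25 = 0.216393…
Arc Ed = %ΔQ / %ΔP = (-6178/11861) / (3.3/15.25) = -2.40703…

-2.407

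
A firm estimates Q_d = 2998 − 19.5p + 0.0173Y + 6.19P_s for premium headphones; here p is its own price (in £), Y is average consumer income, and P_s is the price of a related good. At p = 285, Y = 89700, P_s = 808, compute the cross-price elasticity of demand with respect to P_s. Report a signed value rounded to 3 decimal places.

1.252

At the given values, Q_d = 2998 − 19.5(285) + 0.0173(89700) + 6.19(808) = 3993.83.
∂Q_d/∂P_s = 6.19.
E = (6.19) × (808/3993.83) = 1.25231…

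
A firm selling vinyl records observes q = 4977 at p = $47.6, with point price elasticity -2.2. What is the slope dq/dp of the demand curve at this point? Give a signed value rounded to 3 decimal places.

-230.029

Ed = (dq/dp)·(p/q) ⇒ dq/dp = Ed·q/p = (-2.2)·4977/47.6 = -230.02941…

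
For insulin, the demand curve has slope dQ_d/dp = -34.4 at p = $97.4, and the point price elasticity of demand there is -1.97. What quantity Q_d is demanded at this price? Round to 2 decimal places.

Ed = (dQ_d/dp)·(p/Q_d) ⇒ Q_d = (dQ_d/dp)·p/Ed = (-34.4)·97.4/(-1.97) = 1700.7918…

1700.79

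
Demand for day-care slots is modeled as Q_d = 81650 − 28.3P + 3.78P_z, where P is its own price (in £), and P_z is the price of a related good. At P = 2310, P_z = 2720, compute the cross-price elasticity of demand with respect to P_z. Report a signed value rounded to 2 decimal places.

At the given values, Q_d = 81650 − 28.3(2310) + 3.78(2720) = 26558.6.
∂Q_d/∂P_z = 3.78.
E = (3.78) × (2720/26558.6) = 0.3871…

0.39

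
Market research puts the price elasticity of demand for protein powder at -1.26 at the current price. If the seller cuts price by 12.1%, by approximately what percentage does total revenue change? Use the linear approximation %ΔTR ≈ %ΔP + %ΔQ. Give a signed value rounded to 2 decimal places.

+3.15%

%ΔQ ≈ Ed × %ΔP = (-1.26) × (-12.1%) = +15.2460%
%ΔTR ≈ %ΔP + %ΔQ = (-12.1%) + (+15.2460%) = +3.1460%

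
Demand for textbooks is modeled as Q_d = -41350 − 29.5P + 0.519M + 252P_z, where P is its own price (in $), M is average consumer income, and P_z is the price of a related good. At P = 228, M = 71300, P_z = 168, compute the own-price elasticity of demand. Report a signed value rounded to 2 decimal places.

-0.22

At the given values, Q_d = -41350 − 29.5(228) + 0.519(71300) + 252(168) = 31264.7.
∂Q_d/∂P = −29.5.
E = (-29.5) × (228/31264.7) = -0.2151…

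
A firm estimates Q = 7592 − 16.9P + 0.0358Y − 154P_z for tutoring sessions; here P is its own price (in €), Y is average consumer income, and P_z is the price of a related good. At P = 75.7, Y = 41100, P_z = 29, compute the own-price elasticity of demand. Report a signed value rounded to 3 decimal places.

-0.386

At the given values, Q = 7592 − 16.9(75.7) + 0.0358(41100) − 154(29) = 3318.05.
∂Q/∂P = −16.9.
E = (-16.9) × (75.7/3318.05) = -0.38556…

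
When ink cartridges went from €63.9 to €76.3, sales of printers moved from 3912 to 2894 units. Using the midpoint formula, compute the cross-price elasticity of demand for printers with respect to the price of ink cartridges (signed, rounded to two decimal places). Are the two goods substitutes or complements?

%ΔQ_{printers} = (2894 − 3912)/avg = -1018/3403 = -0.299147…
%ΔP_{ink cartridges} = (76.3 − 63.9)/avg = 12.4/70.1 = 0.176890…
E_cross = (-1018/3403) / (12.4/70.1) = -1.6911…
E_cross < 0 ⇒ the goods are complements.

-1.69; complements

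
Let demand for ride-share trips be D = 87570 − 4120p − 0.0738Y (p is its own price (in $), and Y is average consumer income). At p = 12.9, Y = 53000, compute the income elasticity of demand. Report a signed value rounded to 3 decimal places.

At the given values, D = 87570 − 4120(12.9) − 0.0738(53000) = 30510.6.
∂D/∂Y = -0.0738.
E = (-0.0738) × (53000/30510.6) = -0.12819…

-0.128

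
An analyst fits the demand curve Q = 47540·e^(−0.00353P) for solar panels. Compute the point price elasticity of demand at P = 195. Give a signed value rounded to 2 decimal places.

-0.69

dQ/dP = −0.00353·Q = -84.3116. At P = 195, Q = 23884.3.
Ed = (dQ/dP)·(P/Q) = (-84.3116) × (195/23884.3) = -0.6883…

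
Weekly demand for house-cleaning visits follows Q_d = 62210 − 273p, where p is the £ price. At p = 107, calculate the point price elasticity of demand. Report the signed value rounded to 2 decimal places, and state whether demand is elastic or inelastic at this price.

-0.89; inelastic

dQ_d/dp = −273. At p = 107, Q_d = 62210 − 273(107) = 32999.
Ed = (dQ_d/dp)·(p/Q_d) = −273 × (107/32999) = -0.8852…
|Ed| = 0.89 < 1, so demand is inelastic.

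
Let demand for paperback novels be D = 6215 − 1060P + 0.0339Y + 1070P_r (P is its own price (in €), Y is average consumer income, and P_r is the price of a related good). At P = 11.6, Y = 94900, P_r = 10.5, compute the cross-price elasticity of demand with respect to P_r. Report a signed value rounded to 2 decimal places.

1.34

At the given values, D = 6215 − 1060(11.6) + 0.0339(94900) + 1070(10.5) = 8371.11.
∂D/∂P_r = 1070.
E = (1070) × (10.5/8371.11) = 1.3421…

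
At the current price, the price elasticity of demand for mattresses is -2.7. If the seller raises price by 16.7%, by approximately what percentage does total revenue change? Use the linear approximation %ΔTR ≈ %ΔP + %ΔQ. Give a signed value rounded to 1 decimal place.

-28.4%

%ΔQ ≈ Ed × %ΔP = (-2.7) × (+16.7%) = -45.0900%
%ΔTR ≈ %ΔP + %ΔQ = (+16.7%) + (-45.0900%) = -28.3900%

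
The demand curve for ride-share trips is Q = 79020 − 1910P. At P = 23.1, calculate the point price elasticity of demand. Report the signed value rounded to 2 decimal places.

-1.26

dQ/dP = −1910. At P = 23.1, Q = 79020 − 1910(23.1) = 34899.
Ed = (dQ/dP)·(P/Q) = −1910 × (23.1/34899) = -1.2642…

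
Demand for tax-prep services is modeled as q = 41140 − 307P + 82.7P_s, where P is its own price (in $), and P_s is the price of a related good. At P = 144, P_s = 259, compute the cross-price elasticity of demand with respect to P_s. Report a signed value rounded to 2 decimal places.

At the given values, q = 41140 − 307(144) + 82.7(259) = 18351.3.
∂q/∂P_s = 82.7.
E = (82.7) × (259/18351.3) = 1.1671…

1.17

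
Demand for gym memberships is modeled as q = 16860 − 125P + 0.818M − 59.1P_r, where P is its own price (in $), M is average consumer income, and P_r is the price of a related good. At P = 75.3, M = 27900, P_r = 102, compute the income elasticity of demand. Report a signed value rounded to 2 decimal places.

0.94

At the given values, q = 16860 − 125(75.3) + 0.818(27900) − 59.1(102) = 24241.5.
∂q/∂M = 0.818.
E = (0.818) × (27900/24241.5) = 0.9414…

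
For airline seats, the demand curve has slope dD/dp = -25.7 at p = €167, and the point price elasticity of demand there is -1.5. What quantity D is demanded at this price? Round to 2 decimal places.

Ed = (dD/dp)·(p/D) ⇒ D = (dD/dp)·p/Ed = (-25.7)·167/(-1.5) = 2861.2666…

2861.27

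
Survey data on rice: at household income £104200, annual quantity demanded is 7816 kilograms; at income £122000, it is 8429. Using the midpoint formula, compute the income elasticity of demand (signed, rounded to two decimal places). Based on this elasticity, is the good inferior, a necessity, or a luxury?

0.48; necessity

%ΔQ = (8429 − 7816)/[( 7816 + 8429)/2] = 613/8122.5 = 0.075469…
%ΔIncome = (122000 − 104200)/[( 104200 + 122000)/2] = 17800/113100 = 0.157382…
E_income = (613/8122.5) / (17800/113100) = 0.4795…
0 < E_income < 1 ⇒ normal good, necessity.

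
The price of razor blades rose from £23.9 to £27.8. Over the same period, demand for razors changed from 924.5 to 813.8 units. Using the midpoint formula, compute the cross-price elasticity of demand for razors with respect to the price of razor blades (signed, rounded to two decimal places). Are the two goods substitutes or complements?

-0.84; complements

%ΔQ_{razors} = (813.8 − 924.5)/avg = -110.7/869.15 = -0.127365…
%ΔP_{razor blades} = (27.8 − 23.9)/avg = 3.9/25.85 = 0.150870…
E_cross = (-110.7/869.15) / (3.9/25.85) = -0.8442…
E_cross < 0 ⇒ the goods are complements.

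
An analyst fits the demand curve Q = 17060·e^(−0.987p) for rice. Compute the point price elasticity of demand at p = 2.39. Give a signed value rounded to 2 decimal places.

dQ/dp = −0.987·Q = -1591.57. At p = 2.39, Q = 1612.53.
Ed = (dQ/dp)·(p/Q) = (-1591.57) × (2.39/1612.53) = -2.3589…

-2.36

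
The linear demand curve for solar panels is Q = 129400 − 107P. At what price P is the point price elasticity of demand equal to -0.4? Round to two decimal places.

345.53

Ed = −107P/(129400 − 107P). Set this equal to -0.4:
107P = 0.4·(129400 − 107P) ⇒ 107P(1 + 0.4) = 0.4·129400
P = 0.4·129400 / (107·1.4) = 345.5273…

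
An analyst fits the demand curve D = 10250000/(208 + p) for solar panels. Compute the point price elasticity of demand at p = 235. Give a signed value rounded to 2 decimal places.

dD/dp = −10250000/(208 + p)² = -52.2296. At p = 235, D = 23137.7.
Ed = (dD/dp)·(p/D) = (-52.2296) × (235/23137.7) = -0.5304…

-0.53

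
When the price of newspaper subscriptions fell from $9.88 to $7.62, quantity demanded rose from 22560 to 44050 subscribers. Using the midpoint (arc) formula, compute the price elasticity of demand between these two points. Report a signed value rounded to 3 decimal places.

-2.498

%ΔQ = (44050 − 22560) / [(22560 + 44050)/2] = 21490/33305 = 0.645248…
%ΔP = (7.62 − 9.88) / [(9.88 + 7.62)/2] = -2.26/8.75 = -0.258285…
Arc Ed = %ΔQ / %ΔP = (21490/33305) / (-2.26/8.75) = -2.49819…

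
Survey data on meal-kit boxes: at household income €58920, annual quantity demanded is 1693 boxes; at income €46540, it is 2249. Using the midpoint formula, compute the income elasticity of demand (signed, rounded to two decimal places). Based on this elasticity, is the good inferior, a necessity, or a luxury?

%ΔQ = (2249 − 1693)/[( 1693 + 2249)/2] = 556/1971 = 0.282090…
%ΔIncome = (46540 − 58920)/[( 58920 + 46540)/2] = -12380/52730 = -0.234780…
E_income = (556/1971) / (-12380/52730) = -1.2015…
E_income < 0 ⇒ inferior good.

-1.20; inferior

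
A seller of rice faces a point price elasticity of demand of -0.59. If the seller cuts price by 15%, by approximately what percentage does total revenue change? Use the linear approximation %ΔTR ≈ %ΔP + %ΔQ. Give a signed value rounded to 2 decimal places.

%ΔQ ≈ Ed × %ΔP = (-0.59) × (-15%) = +8.8500%
%ΔTR ≈ %ΔP + %ΔQ = (-15%) + (+8.8500%) = -6.1500%

-6.15%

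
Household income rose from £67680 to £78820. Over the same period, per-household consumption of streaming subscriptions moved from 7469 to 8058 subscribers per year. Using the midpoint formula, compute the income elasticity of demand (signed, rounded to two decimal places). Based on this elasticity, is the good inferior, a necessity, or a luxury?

0.50; necessity

%ΔQ = (8058 − 7469)/[( 7469 + 8058)/2] = 589/7763.5 = 0.075867…
%ΔIncome = (78820 − 67680)/[( 67680 + 78820)/2] = 11140/73250 = 0.152081…
E_income = (589/7763.5) / (11140/73250) = 0.4988…
0 < E_income < 1 ⇒ normal good, necessity.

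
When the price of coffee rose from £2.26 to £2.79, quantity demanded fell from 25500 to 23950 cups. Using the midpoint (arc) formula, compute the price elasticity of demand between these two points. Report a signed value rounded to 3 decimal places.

-0.299

%ΔQ = (23950 − 25500) / [(25500 + 23950)/2] = -1550/24725 = -0.062689…
%ΔP = (2.79 − 2.26) / [(2.26 + 2.79)/2] = 0.53/2.525 = 0.209900…
Arc Ed = %ΔQ / %ΔP = (-1550/24725) / (0.53/2.525) = -0.29866…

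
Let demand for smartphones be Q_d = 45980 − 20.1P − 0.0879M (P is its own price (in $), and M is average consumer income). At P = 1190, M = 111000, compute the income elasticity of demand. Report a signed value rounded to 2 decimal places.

-0.79

At the given values, Q_d = 45980 − 20.1(1190) − 0.0879(111000) = 12304.1.
∂Q_d/∂M = -0.0879.
E = (-0.0879) × (111000/12304.1) = -0.7929…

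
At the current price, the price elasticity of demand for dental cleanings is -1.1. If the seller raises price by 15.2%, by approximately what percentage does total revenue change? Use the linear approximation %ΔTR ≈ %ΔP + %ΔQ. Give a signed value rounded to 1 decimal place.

%ΔQ ≈ Ed × %ΔP = (-1.1) × (+15.2%) = -16.7200%
%ΔTR ≈ %ΔP + %ΔQ = (+15.2%) + (-16.7200%) = -1.5200%

-1.5%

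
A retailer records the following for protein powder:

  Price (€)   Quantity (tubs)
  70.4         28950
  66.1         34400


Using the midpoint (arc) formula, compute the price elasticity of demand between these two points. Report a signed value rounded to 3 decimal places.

-2.731

%ΔQ = (34400 − 28950) / [(28950 + 34400)/2] = 5450/31675 = 0.172059…
%ΔP = (66.1 − 70.4) / [(70.4 + 66.1)/2] = -4.3/68.25 = -0.063003…
Arc Ed = %ΔQ / %ΔP = (5450/31675) / (-4.3/68.25) = -2.73095…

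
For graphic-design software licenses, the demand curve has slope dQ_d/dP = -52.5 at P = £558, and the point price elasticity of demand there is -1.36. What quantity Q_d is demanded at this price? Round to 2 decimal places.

Ed = (dQ_d/dP)·(P/Q_d) ⇒ Q_d = (dQ_d/dP)·P/Ed = (-52.5)·558/(-1.36) = 21540.4411…

21540.44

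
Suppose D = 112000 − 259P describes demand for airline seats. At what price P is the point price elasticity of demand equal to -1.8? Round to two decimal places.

Ed = −259P/(112000 − 259P). Set this equal to -1.8:
259P = 1.8·(112000 − 259P) ⇒ 259P(1 + 1.8) = 1.8·112000
P = 1.8·112000 / (259·2.8) = 277.9922…

277.99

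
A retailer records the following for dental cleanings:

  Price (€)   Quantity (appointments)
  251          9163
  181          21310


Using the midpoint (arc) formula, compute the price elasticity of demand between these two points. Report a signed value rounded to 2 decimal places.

%ΔQ = (21310 − 9163) / [(9163 + 21310)/2] = 12147/15236.5 = 0.797230…
%ΔP = (181 − 251) / [(251 + 181)/2] = -70/216 = -0.324074…
Arc Ed = %ΔQ / %ΔP = (12147/15236.5) / (-70/216) = -2.4600…

-2.46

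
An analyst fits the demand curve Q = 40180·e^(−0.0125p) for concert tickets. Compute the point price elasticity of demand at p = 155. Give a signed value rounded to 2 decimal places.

-1.94

dQ/dp = −0.0125·Q = -72.356. At p = 155, Q = 5788.48.
Ed = (dQ/dp)·(p/Q) = (-72.356) × (155/5788.48) = -1.9375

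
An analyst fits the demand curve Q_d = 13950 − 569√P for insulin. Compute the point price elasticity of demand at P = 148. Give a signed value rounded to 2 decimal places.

-0.49

dQ_d/dP = −569/(2√P) = -23.3858. At P = 148, Q_d = 7027.82.
Ed = (dQ_d/dP)·(P/Q_d) = (-23.3858) × (148/7027.82) = -0.4924…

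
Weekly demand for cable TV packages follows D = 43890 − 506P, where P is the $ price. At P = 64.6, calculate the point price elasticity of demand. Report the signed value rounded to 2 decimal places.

-2.92

dD/dP = −506. At P = 64.6, D = 43890 − 506(64.6) = 11202.4.
Ed = (dD/dP)·(P/D) = −506 × (64.6/11202.4) = -2.9179…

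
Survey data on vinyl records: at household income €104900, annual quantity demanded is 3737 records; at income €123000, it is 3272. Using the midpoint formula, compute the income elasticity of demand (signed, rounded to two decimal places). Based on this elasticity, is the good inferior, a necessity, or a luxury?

%ΔQ = (3272 − 3737)/[( 3737 + 3272)/2] = -465/3504.5 = -0.132686…
%ΔIncome = (123000 − 104900)/[( 104900 + 123000)/2] = 18100/113950 = 0.158841…
E_income = (-465/3504.5) / (18100/113950) = -0.8353…
E_income < 0 ⇒ inferior good.

-0.84; inferior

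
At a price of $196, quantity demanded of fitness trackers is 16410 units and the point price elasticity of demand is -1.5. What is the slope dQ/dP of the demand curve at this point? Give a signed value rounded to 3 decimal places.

-125.587

Ed = (dQ/dP)·(P/Q) ⇒ dQ/dP = Ed·Q/P = (-1.5)·16410/196 = -125.58673…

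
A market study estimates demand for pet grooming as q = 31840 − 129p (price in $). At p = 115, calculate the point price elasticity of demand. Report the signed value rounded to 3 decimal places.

dq/dp = −129. At p = 115, q = 31840 − 129(115) = 17005.
Ed = (dq/dp)·(p/q) = −129 × (115/17005) = -0.87239…

-0.872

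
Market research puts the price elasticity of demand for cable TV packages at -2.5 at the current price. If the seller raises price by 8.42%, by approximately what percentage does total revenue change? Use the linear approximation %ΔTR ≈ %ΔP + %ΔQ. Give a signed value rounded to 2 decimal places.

%ΔQ ≈ Ed × %ΔP = (-2.5) × (+8.42%) = -21.0500%
%ΔTR ≈ %ΔP + %ΔQ = (+8.42%) + (-21.0500%) = -12.6300%

-12.63%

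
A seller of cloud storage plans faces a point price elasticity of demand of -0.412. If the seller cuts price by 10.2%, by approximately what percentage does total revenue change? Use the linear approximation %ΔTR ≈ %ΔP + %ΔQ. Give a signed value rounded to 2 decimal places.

%ΔQ ≈ Ed × %ΔP = (-0.412) × (-10.2%) = +4.2024%
%ΔTR ≈ %ΔP + %ΔQ = (-10.2%) + (+4.2024%) = -5.9976%

-6.00%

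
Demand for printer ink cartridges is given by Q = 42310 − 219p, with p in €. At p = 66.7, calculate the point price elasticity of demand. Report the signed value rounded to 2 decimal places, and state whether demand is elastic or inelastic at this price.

dQ/dp = −219. At p = 66.7, Q = 42310 − 219(66.7) = 27702.7.
Ed = (dQ/dp)·(p/Q) = −219 × (66.7/27702.7) = -0.5272…
|Ed| = 0.53 < 1, so demand is inelastic.

-0.53; inelastic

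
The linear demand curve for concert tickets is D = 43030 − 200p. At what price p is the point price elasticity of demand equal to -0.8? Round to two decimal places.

Ed = −200p/(43030 − 200p). Set this equal to -0.8:
200p = 0.8·(43030 − 200p) ⇒ 200p(1 + 0.8) = 0.8·43030
p = 0.8·43030 / (200·1.8) = 95.6222…

95.62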